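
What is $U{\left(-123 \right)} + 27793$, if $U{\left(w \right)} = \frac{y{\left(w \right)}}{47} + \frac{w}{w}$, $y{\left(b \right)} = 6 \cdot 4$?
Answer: $\frac{1306342}{47} \approx 27795.0$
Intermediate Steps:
$y{\left(b \right)} = 24$
$U{\left(w \right)} = \frac{71}{47}$ ($U{\left(w \right)} = \frac{24}{47} + \frac{w}{w} = 24 \cdot \frac{1}{47} + 1 = \frac{24}{47} + 1 = \frac{71}{47}$)
$U{\left(-123 \right)} + 27793 = \frac{71}{47} + 27793 = \frac{1306342}{47}$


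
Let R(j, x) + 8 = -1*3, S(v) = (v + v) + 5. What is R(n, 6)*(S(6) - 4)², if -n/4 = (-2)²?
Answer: -1859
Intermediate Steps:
S(v) = 5 + 2*v (S(v) = 2*v + 5 = 5 + 2*v)
n = -16 (n = -4*(-2)² = -4*4 = -16)
R(j, x) = -11 (R(j, x) = -8 - 1*3 = -8 - 3 = -11)
R(n, 6)*(S(6) - 4)² = -11*((5 + 2*6) - 4)² = -11*((5 + 12) - 4)² = -11*(17 - 4)² = -11*13² = -11*169 = -1859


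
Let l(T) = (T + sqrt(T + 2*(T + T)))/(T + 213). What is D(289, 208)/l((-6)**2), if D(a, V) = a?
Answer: 71961/31 - 23987*sqrt(5)/62 ≈ 1456.2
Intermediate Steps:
l(T) = (T + sqrt(5)*sqrt(T))/(213 + T) (l(T) = (T + sqrt(T + 2*(2*T)))/(213 + T) = (T + sqrt(T + 4*T))/(213 + T) = (T + sqrt(5*T))/(213 + T) = (T + sqrt(5)*sqrt(T))/(213 + T))
D(289, 208)/l((-6)**2) = 289/((((-6)**2 + sqrt(5)*sqrt((-6)**2))/(213 + (-6)**2))) = 289/(((36 + sqrt(5)*sqrt(36))/(213 + 36))) = 289/(((36 + sqrt(5)*6)/249)) = 289/(((36 + 6*sqrt(5))/249)) = 289/(12/83 + 2*sqrt(5)/83)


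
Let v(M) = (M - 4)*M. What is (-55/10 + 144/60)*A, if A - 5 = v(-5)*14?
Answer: -3937/2 ≈ -1968.5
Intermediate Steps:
v(M) = M*(-4 + M) (v(M) = (-4 + M)*M = M*(-4 + M))
A = 635 (A = 5 - 5*(-4 - 5)*14 = 5 - 5*(-9)*14 = 5 + 45*14 = 5 + 630 = 635)
(-55/10 + 144/60)*A = (-55/10 + 144/60)*635 = (-55*⅒ + 144*(1/60))*635 = (-11/2 + 12/5)*635 = -31/10*635 = -3937/2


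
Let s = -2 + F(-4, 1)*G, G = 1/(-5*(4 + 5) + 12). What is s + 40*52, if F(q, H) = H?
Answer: 68573/33 ≈ 2078.0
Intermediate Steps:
G = -1/33 (G = 1/(-5*9 + 12) = 1/(-45 + 12) = 1/(-33) = -1/33 ≈ -0.030303)
s = -67/33 (s = -2 + 1*(-1/33) = -2 - 1/33 = -67/33 ≈ -2.0303)
s + 40*52 = -67/33 + 40*52 = -67/33 + 2080 = 68573/33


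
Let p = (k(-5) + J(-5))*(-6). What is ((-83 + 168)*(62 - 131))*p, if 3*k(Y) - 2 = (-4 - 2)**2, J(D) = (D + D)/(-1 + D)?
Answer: 504390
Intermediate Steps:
J(D) = 2*D/(-1 + D) (J(D) = (2*D)/(-1 + D) = 2*D/(-1 + D))
k(Y) = 38/3 (k(Y) = 2/3 + (-4 - 2)**2/3 = 2/3 + (1/3)*(-6)**2 = 2/3 + (1/3)*36 = 2/3 + 12 = 38/3)
p = -86 (p = (38/3 + 2*(-5)/(-1 - 5))*(-6) = (38/3 + 2*(-5)/(-6))*(-6) = (38/3 + 2*(-5)*(-1/6))*(-6) = (38/3 + 5/3)*(-6) = (43/3)*(-6) = -86)
((-83 + 168)*(62 - 131))*p = ((-83 + 168)*(62 - 131))*(-86) = (85*(-69))*(-86) = -5865*(-86) = 504390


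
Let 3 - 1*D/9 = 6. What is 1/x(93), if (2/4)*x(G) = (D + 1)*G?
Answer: -1/4836 ≈ -0.00020678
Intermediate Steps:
D = -27 (D = 27 - 9*6 = 27 - 54 = -27)
x(G) = -52*G (x(G) = 2*((-27 + 1)*G) = 2*(-26*G) = -52*G)
1/x(93) = 1/(-52*93) = 1/(-4836) = -1/4836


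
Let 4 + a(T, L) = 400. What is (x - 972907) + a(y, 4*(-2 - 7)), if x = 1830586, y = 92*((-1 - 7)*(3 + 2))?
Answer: 858075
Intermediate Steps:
y = -3680 (y = 92*(-8*5) = 92*(-40) = -3680)
a(T, L) = 396 (a(T, L) = -4 + 400 = 396)
(x - 972907) + a(y, 4*(-2 - 7)) = (1830586 - 972907) + 396 = 857679 + 396 = 858075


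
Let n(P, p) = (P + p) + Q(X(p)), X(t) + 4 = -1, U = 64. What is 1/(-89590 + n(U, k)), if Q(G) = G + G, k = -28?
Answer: -1/89564 ≈ -1.1165e-5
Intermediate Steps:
X(t) = -5 (X(t) = -4 - 1 = -5)
Q(G) = 2*G
n(P, p) = -10 + P + p (n(P, p) = (P + p) + 2*(-5) = (P + p) - 10 = -10 + P + p)
1/(-89590 + n(U, k)) = 1/(-89590 + (-10 + 64 - 28)) = 1/(-89590 + 26) = 1/(-89564) = -1/89564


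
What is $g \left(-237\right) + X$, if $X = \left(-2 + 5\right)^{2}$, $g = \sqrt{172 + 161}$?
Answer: $9 - 711 \sqrt{37} \approx -4315.8$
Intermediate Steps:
$g = 3 \sqrt{37}$ ($g = \sqrt{333} = 3 \sqrt{37} \approx 18.248$)
$X = 9$ ($X = 3^{2} = 9$)
$g \left(-237\right) + X = 3 \sqrt{37} \left(-237\right) + 9 = - 711 \sqrt{37} + 9 = 9 - 711 \sqrt{37}$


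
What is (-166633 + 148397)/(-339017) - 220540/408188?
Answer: -16830773203/34595667799 ≈ -0.48650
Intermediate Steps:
(-166633 + 148397)/(-339017) - 220540/408188 = -18236*(-1/339017) - 220540*1/408188 = 18236/339017 - 55135/102047 = -16830773203/34595667799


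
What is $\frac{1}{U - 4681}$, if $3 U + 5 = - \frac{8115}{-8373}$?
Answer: $- \frac{2791}{13068421} \approx -0.00021357$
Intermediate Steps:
$U = - \frac{3750}{2791}$ ($U = - \frac{5}{3} + \frac{\left(-8115\right) \frac{1}{-8373}}{3} = - \frac{5}{3} + \frac{\left(-8115\right) \left(- \frac{1}{8373}\right)}{3} = - \frac{5}{3} + \frac{1}{3} \cdot \frac{2705}{2791} = - \frac{5}{3} + \frac{2705}{8373} = - \frac{3750}{2791} \approx -1.3436$)
$\frac{1}{U - 4681} = \frac{1}{- \frac{3750}{2791} - 4681} = \frac{1}{- \frac{13068421}{2791}} = - \frac{2791}{13068421}$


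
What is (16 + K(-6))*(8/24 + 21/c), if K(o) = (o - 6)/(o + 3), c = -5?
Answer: -232/3 ≈ -77.333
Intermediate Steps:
K(o) = (-6 + o)/(3 + o)
(16 + K(-6))*(8/24 + 21/c) = (16 + (-6 - 6)/(3 - 6))*(8/24 + 21/(-5)) = (16 - 12/(-3))*(8*(1/24) + 21*(-⅕)) = (16 - ⅓*(-12))*(⅓ - 21/5) = (16 + 4)*(-58/15) = 20*(-58/15) = -232/3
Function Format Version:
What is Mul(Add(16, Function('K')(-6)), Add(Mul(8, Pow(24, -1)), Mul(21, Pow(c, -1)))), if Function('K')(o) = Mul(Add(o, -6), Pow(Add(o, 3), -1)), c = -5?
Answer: Rational(-232, 3) ≈ -77.333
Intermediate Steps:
Function('K')(o) = Mul(Pow(Add(3, o), -1), Add(-6, o)) (Function('K')(o) = Mul(Add(-6, o), Pow(Add(3, o), -1)) = Mul(Pow(Add(3, o), -1), Add(-6, o)))
Mul(Add(16, Function('K')(-6)), Add(Mul(8, Pow(24, -1)), Mul(21, Pow(c, -1)))) = Mul(Add(16, Mul(Pow(Add(3, -6), -1), Add(-6, -6))), Add(Mul(8, Pow(24, -1)), Mul(21, Pow(-5, -1)))) = Mul(Add(16, Mul(Pow(-3, -1), -12)), Add(Mul(8, Rational(1, 24)), Mul(21, Rational(-1, 5)))) = Mul(Add(16, Mul(Rational(-1, 3), -12)), Add(Rational(1, 3), Rational(-21, 5))) = Mul(Add(16, 4), Rational(-58, 15)) = Mul(20, Rational(-58, 15)) = Rational(-232, 3)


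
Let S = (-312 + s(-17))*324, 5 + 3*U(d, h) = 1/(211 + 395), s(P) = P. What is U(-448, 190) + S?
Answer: -193794557/1818 ≈ -1.0660e+5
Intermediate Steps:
U(d, h) = -3029/1818 (U(d, h) = -5/3 + 1/(3*(211 + 395)) = -5/3 + (1/3)/606 = -5/3 + (1/3)*(1/606) = -5/3 + 1/1818 = -3029/1818)
S = -106596 (S = (-312 - 17)*324 = -329*324 = -106596)
U(-448, 190) + S = -3029/1818 - 106596 = -193794557/1818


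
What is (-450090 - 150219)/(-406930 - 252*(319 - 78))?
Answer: 600309/467662 ≈ 1.2836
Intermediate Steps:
(-450090 - 150219)/(-406930 - 252*(319 - 78)) = -600309/(-406930 - 252*241) = -600309/(-406930 - 60732) = -600309/(-467662) = -600309*(-1/467662) = 600309/467662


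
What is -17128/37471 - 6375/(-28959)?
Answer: -12244387/51672509 ≈ -0.23696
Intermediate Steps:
-17128/37471 - 6375/(-28959) = -17128*1/37471 - 6375*(-1/28959) = -17128/37471 + 2125/9653 = -12244387/51672509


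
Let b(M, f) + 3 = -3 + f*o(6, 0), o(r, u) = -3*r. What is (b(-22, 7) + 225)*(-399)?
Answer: -37107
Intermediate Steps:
b(M, f) = -6 - 18*f (b(M, f) = -3 + (-3 + f*(-3*6)) = -3 + (-3 + f*(-18)) = -3 + (-3 - 18*f) = -6 - 18*f)
(b(-22, 7) + 225)*(-399) = ((-6 - 18*7) + 225)*(-399) = ((-6 - 126) + 225)*(-399) = (-132 + 225)*(-399) = 93*(-399) = -37107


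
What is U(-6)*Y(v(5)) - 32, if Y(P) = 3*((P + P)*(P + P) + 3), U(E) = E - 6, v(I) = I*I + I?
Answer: -129740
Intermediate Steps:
v(I) = I + I² (v(I) = I² + I = I + I²)
U(E) = -6 + E
Y(P) = 9 + 12*P² (Y(P) = 3*((2*P)*(2*P) + 3) = 3*(4*P² + 3) = 3*(3 + 4*P²) = 9 + 12*P²)
U(-6)*Y(v(5)) - 32 = (-6 - 6)*(9 + 12*(5*(1 + 5))²) - 32 = -12*(9 + 12*(5*6)²) - 32 = -12*(9 + 12*30²) - 32 = -12*(9 + 12*900) - 32 = -12*(9 + 10800) - 32 = -12*10809 - 32 = -129708 - 32 = -129740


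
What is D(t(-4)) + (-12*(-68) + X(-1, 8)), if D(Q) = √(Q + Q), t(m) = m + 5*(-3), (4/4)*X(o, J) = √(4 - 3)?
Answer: 817 + I*√38 ≈ 817.0 + 6.1644*I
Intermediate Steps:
X(o, J) = 1 (X(o, J) = √(4 - 3) = √1 = 1)
t(m) = -15 + m (t(m) = m - 15 = -15 + m)
D(Q) = √2*√Q (D(Q) = √(2*Q) = √2*√Q)
D(t(-4)) + (-12*(-68) + X(-1, 8)) = √2*√(-15 - 4) + (-12*(-68) + 1) = √2*√(-19) + (816 + 1) = √2*(I*√19) + 817 = I*√38 + 817 = 817 + I*√38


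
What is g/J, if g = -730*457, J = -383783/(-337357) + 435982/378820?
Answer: -21317275121725700/146233127817 ≈ -1.4578e+5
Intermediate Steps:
J = 146233127817/63898789370 (J = -383783*(-1/337357) + 435982*(1/378820) = 383783/337357 + 217991/189410 = 146233127817/63898789370 ≈ 2.2885)
g = -333610
g/J = -333610/146233127817/63898789370 = -333610*63898789370/146233127817 = -21317275121725700/146233127817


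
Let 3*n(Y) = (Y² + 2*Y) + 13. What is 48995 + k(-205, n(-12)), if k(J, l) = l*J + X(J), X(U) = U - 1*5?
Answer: 119090/3 ≈ 39697.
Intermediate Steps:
n(Y) = 13/3 + Y²/3 + 2*Y/3 (n(Y) = ((Y² + 2*Y) + 13)/3 = (13 + Y² + 2*Y)/3 = 13/3 + Y²/3 + 2*Y/3)
X(U) = -5 + U (X(U) = U - 5 = -5 + U)
k(J, l) = -5 + J + J*l (k(J, l) = l*J + (-5 + J) = J*l + (-5 + J) = -5 + J + J*l)
48995 + k(-205, n(-12)) = 48995 + (-5 - 205 - 205*(13/3 + (⅓)*(-12)² + (⅔)*(-12))) = 48995 + (-5 - 205 - 205*(13/3 + (⅓)*144 - 8)) = 48995 + (-5 - 205 - 205*(13/3 + 48 - 8)) = 48995 + (-5 - 205 - 205*133/3) = 48995 + (-5 - 205 - 27265/3) = 48995 - 27895/3 = 119090/3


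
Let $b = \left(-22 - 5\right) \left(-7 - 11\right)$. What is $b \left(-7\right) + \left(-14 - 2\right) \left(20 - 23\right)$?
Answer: $-3354$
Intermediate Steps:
$b = 486$ ($b = \left(-27\right) \left(-18\right) = 486$)
$b \left(-7\right) + \left(-14 - 2\right) \left(20 - 23\right) = 486 \left(-7\right) + \left(-14 - 2\right) \left(20 - 23\right) = -3402 - -48 = -3402 + 48 = -3354$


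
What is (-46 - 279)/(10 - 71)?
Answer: 325/61 ≈ 5.3279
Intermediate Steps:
(-46 - 279)/(10 - 71) = -325/(-61) = -325*(-1/61) = 325/61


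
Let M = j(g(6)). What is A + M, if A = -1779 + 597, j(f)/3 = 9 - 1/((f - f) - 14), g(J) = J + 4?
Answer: -16167/14 ≈ -1154.8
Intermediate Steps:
g(J) = 4 + J
j(f) = 381/14 (j(f) = 3*(9 - 1/((f - f) - 14)) = 3*(9 - 1/(0 - 14)) = 3*(9 - 1/(-14)) = 3*(9 - 1*(-1/14)) = 3*(9 + 1/14) = 3*(127/14) = 381/14)
M = 381/14 ≈ 27.214
A = -1182
A + M = -1182 + 381/14 = -16167/14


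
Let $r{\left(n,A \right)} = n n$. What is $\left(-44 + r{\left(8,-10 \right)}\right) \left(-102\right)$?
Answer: $-2040$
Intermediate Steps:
$r{\left(n,A \right)} = n^{2}$
$\left(-44 + r{\left(8,-10 \right)}\right) \left(-102\right) = \left(-44 + 8^{2}\right) \left(-102\right) = \left(-44 + 64\right) \left(-102\right) = 20 \left(-102\right) = -2040$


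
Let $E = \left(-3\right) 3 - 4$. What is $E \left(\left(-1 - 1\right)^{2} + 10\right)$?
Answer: $-182$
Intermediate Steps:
$E = -13$ ($E = -9 - 4 = -13$)
$E \left(\left(-1 - 1\right)^{2} + 10\right) = - 13 \left(\left(-1 - 1\right)^{2} + 10\right) = - 13 \left(\left(-2\right)^{2} + 10\right) = - 13 \left(4 + 10\right) = \left(-13\right) 14 = -182$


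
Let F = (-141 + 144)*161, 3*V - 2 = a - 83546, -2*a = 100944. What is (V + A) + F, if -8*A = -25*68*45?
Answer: -69253/2 ≈ -34627.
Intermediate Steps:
a = -50472 (a = -½*100944 = -50472)
V = -44672 (V = ⅔ + (-50472 - 83546)/3 = ⅔ + (⅓)*(-134018) = ⅔ - 134018/3 = -44672)
A = 19125/2 (A = -(-25*68)*45/8 = -(-425)*45/2 = -⅛*(-76500) = 19125/2 ≈ 9562.5)
F = 483 (F = 3*161 = 483)
(V + A) + F = (-44672 + 19125/2) + 483 = -70219/2 + 483 = -69253/2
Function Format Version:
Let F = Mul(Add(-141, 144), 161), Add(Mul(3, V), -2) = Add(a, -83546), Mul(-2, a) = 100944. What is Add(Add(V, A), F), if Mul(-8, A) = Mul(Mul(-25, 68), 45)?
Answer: Rational(-69253, 2) ≈ -34627.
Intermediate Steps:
a = -50472 (a = Mul(Rational(-1, 2), 100944) = -50472)
V = -44672 (V = Add(Rational(2, 3), Mul(Rational(1, 3), Add(-50472, -83546))) = Add(Rational(2, 3), Mul(Rational(1, 3), -134018)) = Add(Rational(2, 3), Rational(-134018, 3)) = -44672)
A = Rational(19125, 2) (A = Mul(Rational(-1, 8), Mul(Mul(-25, 68), 45)) = Mul(Rational(-1, 8), Mul(-1700, 45)) = Mul(Rational(-1, 8), -76500) = Rational(19125, 2) ≈ 9562.5)
F = 483 (F = Mul(3, 161) = 483)
Add(Add(V, A), F) = Add(Add(-44672, Rational(19125, 2)), 483) = Add(Rational(-70219, 2), 483) = Rational(-69253, 2)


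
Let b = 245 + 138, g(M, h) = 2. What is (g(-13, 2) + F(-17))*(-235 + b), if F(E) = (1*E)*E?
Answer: 43068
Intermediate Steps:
F(E) = E² (F(E) = E*E = E²)
b = 383
(g(-13, 2) + F(-17))*(-235 + b) = (2 + (-17)²)*(-235 + 383) = (2 + 289)*148 = 291*148 = 43068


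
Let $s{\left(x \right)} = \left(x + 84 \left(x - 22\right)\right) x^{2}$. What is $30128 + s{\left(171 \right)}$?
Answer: $371010695$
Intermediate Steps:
$s{\left(x \right)} = x^{2} \left(-1848 + 85 x\right)$ ($s{\left(x \right)} = \left(x + 84 \left(-22 + x\right)\right) x^{2} = \left(x + \left(-1848 + 84 x\right)\right) x^{2} = \left(-1848 + 85 x\right) x^{2} = x^{2} \left(-1848 + 85 x\right)$)
$30128 + s{\left(171 \right)} = 30128 + 171^{2} \left(-1848 + 85 \cdot 171\right) = 30128 + 29241 \left(-1848 + 14535\right) = 30128 + 29241 \cdot 12687 = 30128 + 370980567 = 371010695$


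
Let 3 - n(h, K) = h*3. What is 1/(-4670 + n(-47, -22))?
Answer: -1/4526 ≈ -0.00022095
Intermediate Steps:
n(h, K) = 3 - 3*h (n(h, K) = 3 - h*3 = 3 - 3*h)
1/(-4670 + n(-47, -22)) = 1/(-4670 + (3 - 3*(-47))) = 1/(-4670 + (3 + 141)) = 1/(-4670 + 144) = 1/(-4526) = -1/4526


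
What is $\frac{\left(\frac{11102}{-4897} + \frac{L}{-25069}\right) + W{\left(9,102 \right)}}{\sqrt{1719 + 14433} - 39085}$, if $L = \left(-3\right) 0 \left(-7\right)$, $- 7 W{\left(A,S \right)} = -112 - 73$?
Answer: $- \frac{32371408635}{52365322761367} - \frac{1656462 \sqrt{4038}}{52365322761367} \approx -0.00062019$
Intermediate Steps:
$W{\left(A,S \right)} = \frac{185}{7}$ ($W{\left(A,S \right)} = - \frac{-112 - 73}{7} = \left(- \frac{1}{7}\right) \left(-185\right) = \frac{185}{7}$)
$L = 0$ ($L = 0 \left(-7\right) = 0$)
$\frac{\left(\frac{11102}{-4897} + \frac{L}{-25069}\right) + W{\left(9,102 \right)}}{\sqrt{1719 + 14433} - 39085} = \frac{\left(\frac{11102}{-4897} + \frac{0}{-25069}\right) + \frac{185}{7}}{\sqrt{1719 + 14433} - 39085} = \frac{\left(11102 \left(- \frac{1}{4897}\right) + 0 \left(- \frac{1}{25069}\right)\right) + \frac{185}{7}}{\sqrt{16152} - 39085} = \frac{\left(- \frac{11102}{4897} + 0\right) + \frac{185}{7}}{2 \sqrt{4038} - 39085} = \frac{- \frac{11102}{4897} + \frac{185}{7}}{-39085 + 2 \sqrt{4038}} = \frac{828231}{34279 \left(-39085 + 2 \sqrt{4038}\right)}$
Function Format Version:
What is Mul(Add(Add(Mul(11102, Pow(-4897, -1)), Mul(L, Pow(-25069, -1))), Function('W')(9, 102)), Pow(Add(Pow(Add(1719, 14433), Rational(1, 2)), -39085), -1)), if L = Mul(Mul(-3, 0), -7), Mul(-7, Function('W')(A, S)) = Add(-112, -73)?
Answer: Add(Rational(-32371408635, 52365322761367), Mul(Rational(-1656462, 52365322761367), Pow(4038, Rational(1, 2)))) ≈ -0.00062019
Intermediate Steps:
Function('W')(A, S) = Rational(185, 7) (Function('W')(A, S) = Mul(Rational(-1, 7), Add(-112, -73)) = Mul(Rational(-1, 7), -185) = Rational(185, 7))
L = 0 (L = Mul(0, -7) = 0)
Mul(Add(Add(Mul(11102, Pow(-4897, -1)), Mul(L, Pow(-25069, -1))), Function('W')(9, 102)), Pow(Add(Pow(Add(1719, 14433), Rational(1, 2)), -39085), -1)) = Mul(Add(Add(Mul(11102, Pow(-4897, -1)), Mul(0, Pow(-25069, -1))), Rational(185, 7)), Pow(Add(Pow(Add(1719, 14433), Rational(1, 2)), -39085), -1)) = Mul(Add(Add(Mul(11102, Rational(-1, 4897)), Mul(0, Rational(-1, 25069))), Rational(185, 7)), Pow(Add(Pow(16152, Rational(1, 2)), -39085), -1)) = Mul(Add(Add(Rational(-11102, 4897), 0), Rational(185, 7)), Pow(Add(Mul(2, Pow(4038, Rational(1, 2))), -39085), -1)) = Mul(Add(Rational(-11102, 4897), Rational(185, 7)), Pow(Add(-39085, Mul(2, Pow(4038, Rational(1, 2)))), -1)) = Mul(Rational(828231, 34279), Pow(Add(-39085, Mul(2, Pow(4038, Rational(1, 2)))), -1))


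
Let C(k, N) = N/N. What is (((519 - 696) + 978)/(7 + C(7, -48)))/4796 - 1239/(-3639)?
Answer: 16817597/46540384 ≈ 0.36135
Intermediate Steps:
C(k, N) = 1
(((519 - 696) + 978)/(7 + C(7, -48)))/4796 - 1239/(-3639) = (((519 - 696) + 978)/(7 + 1))/4796 - 1239/(-3639) = ((-177 + 978)/8)*(1/4796) - 1239*(-1/3639) = (801*(⅛))*(1/4796) + 413/1213 = (801/8)*(1/4796) + 413/1213 = 801/38368 + 413/1213 = 16817597/46540384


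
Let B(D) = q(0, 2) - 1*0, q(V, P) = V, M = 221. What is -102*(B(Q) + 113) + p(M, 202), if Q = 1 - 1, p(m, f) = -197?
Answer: -11723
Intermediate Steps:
Q = 0
B(D) = 0 (B(D) = 0 - 1*0 = 0 + 0 = 0)
-102*(B(Q) + 113) + p(M, 202) = -102*(0 + 113) - 197 = -102*113 - 197 = -11526 - 197 = -11723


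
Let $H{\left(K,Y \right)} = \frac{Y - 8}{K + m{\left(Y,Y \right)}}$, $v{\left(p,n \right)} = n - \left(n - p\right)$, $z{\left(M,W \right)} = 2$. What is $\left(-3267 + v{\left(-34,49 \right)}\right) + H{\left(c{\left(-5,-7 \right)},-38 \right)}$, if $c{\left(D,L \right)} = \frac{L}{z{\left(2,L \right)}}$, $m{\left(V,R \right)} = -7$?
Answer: $- \frac{69229}{21} \approx -3296.6$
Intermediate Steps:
$c{\left(D,L \right)} = \frac{L}{2}$
$v{\left(p,n \right)} = p$
$H{\left(K,Y \right)} = \frac{-8 + Y}{-7 + K}$ ($H{\left(K,Y \right)} = \frac{Y - 8}{K - 7} = \frac{-8 + Y}{-7 + K}$)
$\left(-3267 + v{\left(-34,49 \right)}\right) + H{\left(c{\left(-5,-7 \right)},-38 \right)} = \left(-3267 - 34\right) + \frac{-8 - 38}{-7 + \frac{1}{2} \left(-7\right)} = -3301 + \frac{1}{-7 - \frac{7}{2}} \left(-46\right) = -3301 + \frac{1}{- \frac{21}{2}} \left(-46\right) = -3301 - - \frac{92}{21} = -3301 + \frac{92}{21} = - \frac{69229}{21}$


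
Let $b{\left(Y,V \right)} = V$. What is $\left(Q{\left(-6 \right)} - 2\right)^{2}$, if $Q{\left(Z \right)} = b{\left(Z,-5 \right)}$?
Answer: $49$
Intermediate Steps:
$Q{\left(Z \right)} = -5$
$\left(Q{\left(-6 \right)} - 2\right)^{2} = \left(-5 - 2\right)^{2} = \left(-7\right)^{2} = 49$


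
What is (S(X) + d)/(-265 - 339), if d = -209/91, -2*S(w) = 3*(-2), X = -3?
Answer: -16/13741 ≈ -0.0011644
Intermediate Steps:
S(w) = 3 (S(w) = -3*(-2)/2 = -1/2*(-6) = 3)
d = -209/91 (d = -209*1/91 = -209/91 ≈ -2.2967)
(S(X) + d)/(-265 - 339) = (3 - 209/91)/(-265 - 339) = (64/91)/(-604) = (64/91)*(-1/604) = -16/13741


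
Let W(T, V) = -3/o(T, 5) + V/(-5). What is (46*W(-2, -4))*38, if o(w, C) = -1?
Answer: 33212/5 ≈ 6642.4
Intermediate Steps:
W(T, V) = 3 - V/5 (W(T, V) = -3/(-1) + V/(-5) = -3*(-1) + V*(-⅕) = 3 - V/5)
(46*W(-2, -4))*38 = (46*(3 - ⅕*(-4)))*38 = (46*(3 + ⅘))*38 = (46*(19/5))*38 = (874/5)*38 = 33212/5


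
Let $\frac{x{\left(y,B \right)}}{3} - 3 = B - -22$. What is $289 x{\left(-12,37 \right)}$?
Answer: $53754$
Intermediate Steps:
$x{\left(y,B \right)} = 75 + 3 B$ ($x{\left(y,B \right)} = 9 + 3 \left(B - -22\right) = 9 + 3 \left(B + 22\right) = 9 + 3 \left(22 + B\right) = 9 + \left(66 + 3 B\right) = 75 + 3 B$)
$289 x{\left(-12,37 \right)} = 289 \left(75 + 3 \cdot 37\right) = 289 \left(75 + 111\right) = 289 \cdot 186 = 53754$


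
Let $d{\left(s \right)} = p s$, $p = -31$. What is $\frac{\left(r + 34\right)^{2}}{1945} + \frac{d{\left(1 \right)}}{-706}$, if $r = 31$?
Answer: $\frac{608629}{274634} \approx 2.2161$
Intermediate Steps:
$d{\left(s \right)} = - 31 s$
$\frac{\left(r + 34\right)^{2}}{1945} + \frac{d{\left(1 \right)}}{-706} = \frac{\left(31 + 34\right)^{2}}{1945} + \frac{\left(-31\right) 1}{-706} = 65^{2} \cdot \frac{1}{1945} - - \frac{31}{706} = 4225 \cdot \frac{1}{1945} + \frac{31}{706} = \frac{845}{389} + \frac{31}{706} = \frac{608629}{274634}$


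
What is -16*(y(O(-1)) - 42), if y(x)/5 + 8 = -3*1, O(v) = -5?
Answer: 1552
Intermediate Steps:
y(x) = -55 (y(x) = -40 + 5*(-3*1) = -40 + 5*(-3) = -40 - 15 = -55)
-16*(y(O(-1)) - 42) = -16*(-55 - 42) = -16*(-97) = 1552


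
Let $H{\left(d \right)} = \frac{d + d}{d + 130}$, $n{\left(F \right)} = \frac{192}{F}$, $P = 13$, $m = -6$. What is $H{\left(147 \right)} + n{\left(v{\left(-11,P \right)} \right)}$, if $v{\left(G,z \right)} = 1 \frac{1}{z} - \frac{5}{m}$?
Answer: $\frac{4169226}{19667} \approx 211.99$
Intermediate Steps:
$v{\left(G,z \right)} = \frac{5}{6} + \frac{1}{z}$ ($v{\left(G,z \right)} = 1 \frac{1}{z} - \frac{5}{-6} = \frac{1}{z} - - \frac{5}{6} = \frac{1}{z} + \frac{5}{6} = \frac{5}{6} + \frac{1}{z}$)
$H{\left(d \right)} = \frac{2 d}{130 + d}$
$H{\left(147 \right)} + n{\left(v{\left(-11,P \right)} \right)} = 2 \cdot 147 \frac{1}{130 + 147} + \frac{192}{\frac{5}{6} + \frac{1}{13}} = 2 \cdot 147 \cdot \frac{1}{277} + \frac{192}{\frac{5}{6} + \frac{1}{13}} = 2 \cdot 147 \cdot \frac{1}{277} + \frac{192}{\frac{71}{78}} = \frac{294}{277} + 192 \cdot \frac{78}{71} = \frac{294}{277} + \frac{14976}{71} = \frac{4169226}{19667}$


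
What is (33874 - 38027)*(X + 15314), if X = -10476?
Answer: -20092214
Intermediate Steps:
(33874 - 38027)*(X + 15314) = (33874 - 38027)*(-10476 + 15314) = -4153*4838 = -20092214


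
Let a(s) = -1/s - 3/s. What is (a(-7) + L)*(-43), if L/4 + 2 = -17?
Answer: 22704/7 ≈ 3243.4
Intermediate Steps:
L = -76 (L = -8 + 4*(-17) = -8 - 68 = -76)
a(s) = -4/s
(a(-7) + L)*(-43) = (-4/(-7) - 76)*(-43) = (-4*(-1/7) - 76)*(-43) = (4/7 - 76)*(-43) = -528/7*(-43) = 22704/7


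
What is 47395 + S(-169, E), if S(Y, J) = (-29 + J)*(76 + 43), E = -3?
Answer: 43587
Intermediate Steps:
S(Y, J) = -3451 + 119*J (S(Y, J) = (-29 + J)*119 = -3451 + 119*J)
47395 + S(-169, E) = 47395 + (-3451 + 119*(-3)) = 47395 + (-3451 - 357) = 47395 - 3808 = 43587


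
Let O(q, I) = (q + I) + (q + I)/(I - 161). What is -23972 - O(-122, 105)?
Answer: -1341497/56 ≈ -23955.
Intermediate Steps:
O(q, I) = I + q + (I + q)/(-161 + I) (O(q, I) = (I + q) + (I + q)/(-161 + I) = I + q + (I + q)/(-161 + I))
-23972 - O(-122, 105) = -23972 - (105**2 - 160*105 - 160*(-122) + 105*(-122))/(-161 + 105) = -23972 - (11025 - 16800 + 19520 - 12810)/(-56) = -23972 - (-1)*935/56 = -23972 - 1*(-935/56) = -23972 + 935/56 = -1341497/56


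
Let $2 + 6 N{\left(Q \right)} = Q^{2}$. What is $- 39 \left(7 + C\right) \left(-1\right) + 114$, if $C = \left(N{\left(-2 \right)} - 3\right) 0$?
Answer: $387$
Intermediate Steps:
$N{\left(Q \right)} = - \frac{1}{3} + \frac{Q^{2}}{6}$
$C = 0$ ($C = \left(\left(- \frac{1}{3} + \frac{\left(-2\right)^{2}}{6}\right) - 3\right) 0 = \left(\left(- \frac{1}{3} + \frac{1}{6} \cdot 4\right) - 3\right) 0 = \left(\left(- \frac{1}{3} + \frac{2}{3}\right) - 3\right) 0 = \left(\frac{1}{3} - 3\right) 0 = \left(- \frac{8}{3}\right) 0 = 0$)
$- 39 \left(7 + C\right) \left(-1\right) + 114 = - 39 \left(7 + 0\right) \left(-1\right) + 114 = - 39 \cdot 7 \left(-1\right) + 114 = \left(-39\right) \left(-7\right) + 114 = 273 + 114 = 387$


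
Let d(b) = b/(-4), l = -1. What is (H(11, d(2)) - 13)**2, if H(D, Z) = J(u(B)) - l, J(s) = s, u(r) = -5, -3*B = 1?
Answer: 289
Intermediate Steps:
B = -1/3 (B = -1/3*1 = -1/3 ≈ -0.33333)
d(b) = -b/4 (d(b) = b*(-1/4) = -b/4)
H(D, Z) = -4 (H(D, Z) = -5 - 1*(-1) = -5 + 1 = -4)
(H(11, d(2)) - 13)**2 = (-4 - 13)**2 = (-17)**2 = 289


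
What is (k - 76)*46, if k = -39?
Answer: -5290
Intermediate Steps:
(k - 76)*46 = (-39 - 76)*46 = -115*46 = -5290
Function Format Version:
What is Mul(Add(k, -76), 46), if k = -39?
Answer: -5290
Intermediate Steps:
Mul(Add(k, -76), 46) = Mul(Add(-39, -76), 46) = Mul(-115, 46) = -5290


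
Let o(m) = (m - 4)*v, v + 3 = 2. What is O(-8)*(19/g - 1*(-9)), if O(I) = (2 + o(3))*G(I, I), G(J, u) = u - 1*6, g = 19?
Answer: -420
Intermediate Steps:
v = -1 (v = -3 + 2 = -1)
G(J, u) = -6 + u (G(J, u) = u - 6 = -6 + u)
o(m) = 4 - m (o(m) = (m - 4)*(-1) = (-4 + m)*(-1) = 4 - m)
O(I) = -18 + 3*I (O(I) = (2 + (4 - 1*3))*(-6 + I) = (2 + (4 - 3))*(-6 + I) = (2 + 1)*(-6 + I) = 3*(-6 + I) = -18 + 3*I)
O(-8)*(19/g - 1*(-9)) = (-18 + 3*(-8))*(19/19 - 1*(-9)) = (-18 - 24)*(19*(1/19) + 9) = -42*(1 + 9) = -42*10 = -420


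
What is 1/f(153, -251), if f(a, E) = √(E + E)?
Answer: -I*√502/502 ≈ -0.044632*I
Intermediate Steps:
f(a, E) = √2*√E (f(a, E) = √(2*E) = √2*√E)
1/f(153, -251) = 1/(√2*√(-251)) = 1/(√2*(I*√251)) = 1/(I*√502) = -I*√502/502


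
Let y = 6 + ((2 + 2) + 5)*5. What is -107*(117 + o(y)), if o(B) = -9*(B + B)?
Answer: 85707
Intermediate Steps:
y = 51 (y = 6 + (4 + 5)*5 = 6 + 9*5 = 6 + 45 = 51)
o(B) = -18*B
-107*(117 + o(y)) = -107*(117 - 18*51) = -107*(117 - 918) = -107*(-801) = 85707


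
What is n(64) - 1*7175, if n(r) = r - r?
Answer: -7175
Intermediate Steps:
n(r) = 0
n(64) - 1*7175 = 0 - 1*7175 = 0 - 7175 = -7175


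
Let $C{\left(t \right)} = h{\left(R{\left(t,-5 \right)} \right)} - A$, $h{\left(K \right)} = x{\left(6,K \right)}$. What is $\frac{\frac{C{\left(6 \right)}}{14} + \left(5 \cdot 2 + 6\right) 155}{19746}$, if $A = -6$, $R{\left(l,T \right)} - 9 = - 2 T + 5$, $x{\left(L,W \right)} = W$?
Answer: $\frac{17375}{138222} \approx 0.1257$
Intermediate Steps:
$R{\left(l,T \right)} = 14 - 2 T$ ($R{\left(l,T \right)} = 9 - \left(-5 + 2 T\right) = 14 - 2 T$)
$h{\left(K \right)} = K$
$C{\left(t \right)} = 30$ ($C{\left(t \right)} = \left(14 - -10\right) - -6 = \left(14 + 10\right) + 6 = 24 + 6 = 30$)
$\frac{\frac{C{\left(6 \right)}}{14} + \left(5 \cdot 2 + 6\right) 155}{19746} = \frac{\frac{30}{14} + \left(5 \cdot 2 + 6\right) 155}{19746} = \left(30 \cdot \frac{1}{14} + \left(10 + 6\right) 155\right) \frac{1}{19746} = \left(\frac{15}{7} + 16 \cdot 155\right) \frac{1}{19746} = \left(\frac{15}{7} + 2480\right) \frac{1}{19746} = \frac{17375}{7} \cdot \frac{1}{19746} = \frac{17375}{138222}$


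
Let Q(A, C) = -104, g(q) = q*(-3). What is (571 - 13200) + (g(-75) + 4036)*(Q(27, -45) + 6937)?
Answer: 29102784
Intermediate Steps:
g(q) = -3*q
(571 - 13200) + (g(-75) + 4036)*(Q(27, -45) + 6937) = (571 - 13200) + (-3*(-75) + 4036)*(-104 + 6937) = -12629 + (225 + 4036)*6833 = -12629 + 4261*6833 = -12629 + 29115413 = 29102784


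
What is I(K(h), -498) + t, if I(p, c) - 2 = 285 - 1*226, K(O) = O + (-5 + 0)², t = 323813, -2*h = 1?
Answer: 323874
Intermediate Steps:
h = -½ (h = -½*1 = -½ ≈ -0.50000)
K(O) = 25 + O (K(O) = O + (-5)² = O + 25 = 25 + O)
I(p, c) = 61 (I(p, c) = 2 + (285 - 1*226) = 2 + (285 - 226) = 2 + 59 = 61)
I(K(h), -498) + t = 61 + 323813 = 323874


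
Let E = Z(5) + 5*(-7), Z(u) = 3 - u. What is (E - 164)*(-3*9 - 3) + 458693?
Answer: 464723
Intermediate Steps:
E = -37 (E = (3 - 1*5) + 5*(-7) = (3 - 5) - 35 = -2 - 35 = -37)
(E - 164)*(-3*9 - 3) + 458693 = (-37 - 164)*(-3*9 - 3) + 458693 = -201*(-27 - 3) + 458693 = -201*(-30) + 458693 = 6030 + 458693 = 464723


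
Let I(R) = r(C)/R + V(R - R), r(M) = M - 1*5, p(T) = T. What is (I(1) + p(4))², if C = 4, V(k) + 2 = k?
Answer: 1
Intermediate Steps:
V(k) = -2 + k
r(M) = -5 + M (r(M) = M - 5 = -5 + M)
I(R) = -2 - 1/R (I(R) = (-5 + 4)/R + (-2 + (R - R)) = -1/R + (-2 + 0) = -1/R - 2 = -2 - 1/R)
(I(1) + p(4))² = ((-2 - 1/1) + 4)² = ((-2 - 1*1) + 4)² = ((-2 - 1) + 4)² = (-3 + 4)² = 1² = 1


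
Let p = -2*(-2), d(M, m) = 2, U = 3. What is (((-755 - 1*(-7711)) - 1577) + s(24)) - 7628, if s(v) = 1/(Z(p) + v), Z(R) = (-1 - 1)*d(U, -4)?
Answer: -44979/20 ≈ -2248.9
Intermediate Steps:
p = 4
Z(R) = -4 (Z(R) = (-1 - 1)*2 = -2*2 = -4)
s(v) = 1/(-4 + v)
(((-755 - 1*(-7711)) - 1577) + s(24)) - 7628 = (((-755 - 1*(-7711)) - 1577) + 1/(-4 + 24)) - 7628 = (((-755 + 7711) - 1577) + 1/20) - 7628 = ((6956 - 1577) + 1/20) - 7628 = (5379 + 1/20) - 7628 = 107581/20 - 7628 = -44979/20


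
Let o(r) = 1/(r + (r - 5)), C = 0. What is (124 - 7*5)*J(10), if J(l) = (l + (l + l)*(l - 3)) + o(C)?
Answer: 66661/5 ≈ 13332.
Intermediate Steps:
o(r) = 1/(-5 + 2*r) (o(r) = 1/(r + (-5 + r)) = 1/(-5 + 2*r))
J(l) = -⅕ + l + 2*l*(-3 + l) (J(l) = (l + (l + l)*(l - 3)) + 1/(-5 + 2*0) = (l + (2*l)*(-3 + l)) + 1/(-5 + 0) = (l + 2*l*(-3 + l)) + 1/(-5) = (l + 2*l*(-3 + l)) - ⅕ = -⅕ + l + 2*l*(-3 + l))
(124 - 7*5)*J(10) = (124 - 7*5)*(-⅕ - 5*10 + 2*10²) = (124 - 35)*(-⅕ - 50 + 2*100) = 89*(-⅕ - 50 + 200) = 89*(749/5) = 66661/5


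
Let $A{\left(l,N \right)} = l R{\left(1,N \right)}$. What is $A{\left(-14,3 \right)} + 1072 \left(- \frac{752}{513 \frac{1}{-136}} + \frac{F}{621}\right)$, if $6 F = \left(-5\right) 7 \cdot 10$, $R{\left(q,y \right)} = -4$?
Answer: $\frac{7563273128}{35397} \approx 2.1367 \cdot 10^{5}$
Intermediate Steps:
$A{\left(l,N \right)} = - 4 l$ ($A{\left(l,N \right)} = l \left(-4\right) = - 4 l$)
$F = - \frac{175}{3}$ ($F = \frac{\left(-5\right) 7 \cdot 10}{6} = \frac{\left(-35\right) 10}{6} = \frac{1}{6} \left(-350\right) = - \frac{175}{3} \approx -58.333$)
$A{\left(-14,3 \right)} + 1072 \left(- \frac{752}{513 \frac{1}{-136}} + \frac{F}{621}\right) = \left(-4\right) \left(-14\right) + 1072 \left(- \frac{752}{513 \frac{1}{-136}} - \frac{175}{3 \cdot 621}\right) = 56 + 1072 \left(- \frac{752}{513 \left(- \frac{1}{136}\right)} - \frac{175}{1863}\right) = 56 + 1072 \left(- \frac{752}{- \frac{513}{136}} - \frac{175}{1863}\right) = 56 + 1072 \left(\left(-752\right) \left(- \frac{136}{513}\right) - \frac{175}{1863}\right) = 56 + 1072 \left(\frac{102272}{513} - \frac{175}{1863}\right) = 56 + 1072 \cdot \frac{7053443}{35397} = 56 + \frac{7561290896}{35397} = \frac{7563273128}{35397}$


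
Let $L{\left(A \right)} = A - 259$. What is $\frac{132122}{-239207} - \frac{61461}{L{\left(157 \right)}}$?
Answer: $\frac{288008333}{478414} \approx 602.01$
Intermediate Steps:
$L{\left(A \right)} = -259 + A$
$\frac{132122}{-239207} - \frac{61461}{L{\left(157 \right)}} = \frac{132122}{-239207} - \frac{61461}{-259 + 157} = 132122 \left(- \frac{1}{239207}\right) - \frac{61461}{-102} = - \frac{132122}{239207} - - \frac{20487}{34} = - \frac{132122}{239207} + \frac{20487}{34} = \frac{288008333}{478414}$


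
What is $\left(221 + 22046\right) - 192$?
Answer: $22075$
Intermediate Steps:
$\left(221 + 22046\right) - 192 = 22267 - 192 = 22075$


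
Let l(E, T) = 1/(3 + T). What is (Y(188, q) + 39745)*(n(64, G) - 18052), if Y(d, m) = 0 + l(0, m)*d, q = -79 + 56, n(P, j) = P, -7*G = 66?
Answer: -3573819864/5 ≈ -7.1476e+8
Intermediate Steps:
G = -66/7 (G = -⅐*66 = -66/7 ≈ -9.4286)
q = -23
Y(d, m) = d/(3 + m) (Y(d, m) = 0 + d/(3 + m) = d/(3 + m))
(Y(188, q) + 39745)*(n(64, G) - 18052) = (188/(3 - 23) + 39745)*(64 - 18052) = (188/(-20) + 39745)*(-17988) = (188*(-1/20) + 39745)*(-17988) = (-47/5 + 39745)*(-17988) = (198678/5)*(-17988) = -3573819864/5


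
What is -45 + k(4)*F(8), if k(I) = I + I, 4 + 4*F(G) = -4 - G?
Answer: -77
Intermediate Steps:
F(G) = -2 - G/4 (F(G) = -1 + (-4 - G)/4 = -1 + (-1 - G/4) = -2 - G/4)
k(I) = 2*I
-45 + k(4)*F(8) = -45 + (2*4)*(-2 - ¼*8) = -45 + 8*(-2 - 2) = -45 + 8*(-4) = -45 - 32 = -77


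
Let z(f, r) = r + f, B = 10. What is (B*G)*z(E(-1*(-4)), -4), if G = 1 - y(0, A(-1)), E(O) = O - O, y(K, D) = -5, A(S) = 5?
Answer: -240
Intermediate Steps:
E(O) = 0
G = 6 (G = 1 - 1*(-5) = 1 + 5 = 6)
z(f, r) = f + r
(B*G)*z(E(-1*(-4)), -4) = (10*6)*(0 - 4) = 60*(-4) = -240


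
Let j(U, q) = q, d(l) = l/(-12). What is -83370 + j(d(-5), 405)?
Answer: -82965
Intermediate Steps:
d(l) = -l/12 (d(l) = l*(-1/12) = -l/12)
-83370 + j(d(-5), 405) = -83370 + 405 = -82965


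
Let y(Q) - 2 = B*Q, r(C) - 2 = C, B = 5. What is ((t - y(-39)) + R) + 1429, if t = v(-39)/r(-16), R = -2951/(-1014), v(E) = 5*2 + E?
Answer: 444166/273 ≈ 1627.0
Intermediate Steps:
v(E) = 10 + E
r(C) = 2 + C
R = 227/78 (R = -2951*(-1/1014) = 227/78 ≈ 2.9103)
y(Q) = 2 + 5*Q
t = 29/14 (t = (10 - 39)/(2 - 16) = -29/(-14) = -29*(-1/14) = 29/14 ≈ 2.0714)
((t - y(-39)) + R) + 1429 = ((29/14 - (2 + 5*(-39))) + 227/78) + 1429 = ((29/14 - (2 - 195)) + 227/78) + 1429 = ((29/14 - 1*(-193)) + 227/78) + 1429 = ((29/14 + 193) + 227/78) + 1429 = (2731/14 + 227/78) + 1429 = 54049/273 + 1429 = 444166/273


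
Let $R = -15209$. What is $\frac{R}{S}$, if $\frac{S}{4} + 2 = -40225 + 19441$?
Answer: $\frac{15209}{83144} \approx 0.18292$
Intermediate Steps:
$S = -83144$ ($S = -8 + 4 \left(-40225 + 19441\right) = -8 + 4 \left(-20784\right) = -8 - 83136 = -83144$)
$\frac{R}{S} = - \frac{15209}{-83144} = \left(-15209\right) \left(- \frac{1}{83144}\right) = \frac{15209}{83144}$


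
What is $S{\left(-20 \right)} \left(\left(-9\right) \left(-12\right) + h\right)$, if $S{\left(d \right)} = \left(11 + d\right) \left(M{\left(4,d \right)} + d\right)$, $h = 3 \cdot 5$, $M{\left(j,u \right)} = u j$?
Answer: $110700$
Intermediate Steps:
$M{\left(j,u \right)} = j u$
$h = 15$
$S{\left(d \right)} = 5 d \left(11 + d\right)$ ($S{\left(d \right)} = \left(11 + d\right) \left(4 d + d\right) = \left(11 + d\right) 5 d = 5 d \left(11 + d\right)$)
$S{\left(-20 \right)} \left(\left(-9\right) \left(-12\right) + h\right) = 5 \left(-20\right) \left(11 - 20\right) \left(\left(-9\right) \left(-12\right) + 15\right) = 5 \left(-20\right) \left(-9\right) \left(108 + 15\right) = 900 \cdot 123 = 110700$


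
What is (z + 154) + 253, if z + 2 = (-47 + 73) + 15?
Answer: 446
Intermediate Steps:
z = 39 (z = -2 + ((-47 + 73) + 15) = -2 + (26 + 15) = -2 + 41 = 39)
(z + 154) + 253 = (39 + 154) + 253 = 193 + 253 = 446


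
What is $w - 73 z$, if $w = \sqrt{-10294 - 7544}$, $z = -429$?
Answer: $31317 + 3 i \sqrt{1982} \approx 31317.0 + 133.56 i$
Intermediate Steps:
$w = 3 i \sqrt{1982}$ ($w = \sqrt{-17838} = 3 i \sqrt{1982} \approx 133.56 i$)
$w - 73 z = 3 i \sqrt{1982} - 73 \left(-429\right) = 3 i \sqrt{1982} - -31317 = 3 i \sqrt{1982} + 31317 = 31317 + 3 i \sqrt{1982}$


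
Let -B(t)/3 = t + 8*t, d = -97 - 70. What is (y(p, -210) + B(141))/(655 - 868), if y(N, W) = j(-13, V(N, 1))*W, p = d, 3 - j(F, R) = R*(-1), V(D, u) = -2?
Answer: 1339/71 ≈ 18.859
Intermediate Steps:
d = -167
j(F, R) = 3 + R (j(F, R) = 3 - R*(-1) = 3 - (-1)*R = 3 + R)
B(t) = -27*t (B(t) = -3*(t + 8*t) = -27*t)
p = -167
y(N, W) = W (y(N, W) = (3 - 2)*W = 1*W = W)
(y(p, -210) + B(141))/(655 - 868) = (-210 - 27*141)/(655 - 868) = (-210 - 3807)/(-213) = -4017*(-1/213) = 1339/71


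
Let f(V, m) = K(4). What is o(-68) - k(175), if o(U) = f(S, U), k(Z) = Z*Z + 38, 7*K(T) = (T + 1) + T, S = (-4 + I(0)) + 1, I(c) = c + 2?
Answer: -214632/7 ≈ -30662.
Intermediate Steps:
I(c) = 2 + c
S = -1 (S = (-4 + (2 + 0)) + 1 = (-4 + 2) + 1 = -2 + 1 = -1)
K(T) = ⅐ + 2*T/7 (K(T) = ((T + 1) + T)/7 = ((1 + T) + T)/7 = (1 + 2*T)/7 = ⅐ + 2*T/7)
f(V, m) = 9/7 (f(V, m) = ⅐ + (2/7)*4 = ⅐ + 8/7 = 9/7)
k(Z) = 38 + Z² (k(Z) = Z² + 38 = 38 + Z²)
o(U) = 9/7
o(-68) - k(175) = 9/7 - (38 + 175²) = 9/7 - (38 + 30625) = 9/7 - 1*30663 = 9/7 - 30663 = -214632/7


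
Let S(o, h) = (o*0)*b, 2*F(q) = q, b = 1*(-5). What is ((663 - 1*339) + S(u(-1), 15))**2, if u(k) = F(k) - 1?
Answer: 104976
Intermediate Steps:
b = -5
F(q) = q/2
u(k) = -1 + k/2 (u(k) = k/2 - 1 = -1 + k/2)
S(o, h) = 0 (S(o, h) = (o*0)*(-5) = 0*(-5) = 0)
((663 - 1*339) + S(u(-1), 15))**2 = ((663 - 1*339) + 0)**2 = ((663 - 339) + 0)**2 = (324 + 0)**2 = 324**2 = 104976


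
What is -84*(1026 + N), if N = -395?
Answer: -53004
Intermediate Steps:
-84*(1026 + N) = -84*(1026 - 395) = -84*631 = -53004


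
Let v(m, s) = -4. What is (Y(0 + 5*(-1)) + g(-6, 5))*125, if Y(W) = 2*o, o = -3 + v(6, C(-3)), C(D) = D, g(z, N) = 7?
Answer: -875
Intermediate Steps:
o = -7 (o = -3 - 4 = -7)
Y(W) = -14 (Y(W) = 2*(-7) = -14)
(Y(0 + 5*(-1)) + g(-6, 5))*125 = (-14 + 7)*125 = -7*125 = -875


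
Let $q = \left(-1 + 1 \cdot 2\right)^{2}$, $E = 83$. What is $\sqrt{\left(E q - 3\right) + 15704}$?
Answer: $2 \sqrt{3946} \approx 125.63$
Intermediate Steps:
$q = 1$ ($q = \left(-1 + 2\right)^{2} = 1^{2} = 1$)
$\sqrt{\left(E q - 3\right) + 15704} = \sqrt{\left(83 \cdot 1 - 3\right) + 15704} = \sqrt{\left(83 - 3\right) + 15704} = \sqrt{80 + 15704} = \sqrt{15784} = 2 \sqrt{3946}$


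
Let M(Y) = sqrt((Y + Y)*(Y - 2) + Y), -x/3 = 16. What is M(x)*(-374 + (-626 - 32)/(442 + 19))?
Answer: -2076864*sqrt(33)/461 ≈ -25880.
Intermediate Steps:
x = -48 (x = -3*16 = -48)
M(Y) = sqrt(Y + 2*Y*(-2 + Y)) (M(Y) = sqrt((2*Y)*(-2 + Y) + Y) = sqrt(2*Y*(-2 + Y) + Y) = sqrt(Y + 2*Y*(-2 + Y)))
M(x)*(-374 + (-626 - 32)/(442 + 19)) = sqrt(-48*(-3 + 2*(-48)))*(-374 + (-626 - 32)/(442 + 19)) = sqrt(-48*(-3 - 96))*(-374 - 658/461) = sqrt(-48*(-99))*(-374 - 658*1/461) = sqrt(4752)*(-374 - 658/461) = (12*sqrt(33))*(-173072/461) = -2076864*sqrt(33)/461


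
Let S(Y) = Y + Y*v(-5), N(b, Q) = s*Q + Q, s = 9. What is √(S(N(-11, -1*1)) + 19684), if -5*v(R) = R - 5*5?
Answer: √19614 ≈ 140.05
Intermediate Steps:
v(R) = 5 - R/5 (v(R) = -(R - 5*5)/5 = -(R - 25)/5 = -(-25 + R)/5 = 5 - R/5)
N(b, Q) = 10*Q (N(b, Q) = 9*Q + Q = 10*Q)
S(Y) = 7*Y (S(Y) = Y + Y*(5 - ⅕*(-5)) = Y + Y*(5 + 1) = Y + Y*6 = Y + 6*Y = 7*Y)
√(S(N(-11, -1*1)) + 19684) = √(7*(10*(-1*1)) + 19684) = √(7*(10*(-1)) + 19684) = √(7*(-10) + 19684) = √(-70 + 19684) = √19614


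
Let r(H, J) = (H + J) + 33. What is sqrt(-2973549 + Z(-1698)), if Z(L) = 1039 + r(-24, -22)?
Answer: I*sqrt(2972523) ≈ 1724.1*I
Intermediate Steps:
r(H, J) = 33 + H + J
Z(L) = 1026 (Z(L) = 1039 + (33 - 24 - 22) = 1039 - 13 = 1026)
sqrt(-2973549 + Z(-1698)) = sqrt(-2973549 + 1026) = sqrt(-2972523) = I*sqrt(2972523)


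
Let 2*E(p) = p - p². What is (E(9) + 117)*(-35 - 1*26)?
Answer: -4941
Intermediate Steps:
E(p) = p/2 - p²/2 (E(p) = (p - p²)/2 = p/2 - p²/2)
(E(9) + 117)*(-35 - 1*26) = ((½)*9*(1 - 1*9) + 117)*(-35 - 1*26) = ((½)*9*(1 - 9) + 117)*(-35 - 26) = ((½)*9*(-8) + 117)*(-61) = (-36 + 117)*(-61) = 81*(-61) = -4941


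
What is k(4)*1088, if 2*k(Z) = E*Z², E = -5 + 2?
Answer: -26112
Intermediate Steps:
E = -3
k(Z) = -3*Z²/2 (k(Z) = (-3*Z²)/2 = -3*Z²/2)
k(4)*1088 = -3/2*4²*1088 = -3/2*16*1088 = -24*1088 = -26112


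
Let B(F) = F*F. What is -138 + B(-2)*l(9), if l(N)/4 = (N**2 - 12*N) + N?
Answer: -426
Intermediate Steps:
B(F) = F**2
l(N) = -44*N + 4*N**2 (l(N) = 4*((N**2 - 12*N) + N) = 4*(N**2 - 11*N) = -44*N + 4*N**2)
-138 + B(-2)*l(9) = -138 + (-2)**2*(4*9*(-11 + 9)) = -138 + 4*(4*9*(-2)) = -138 + 4*(-72) = -138 - 288 = -426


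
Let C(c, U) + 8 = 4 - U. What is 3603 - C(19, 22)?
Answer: 3629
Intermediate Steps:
C(c, U) = -4 - U (C(c, U) = -8 + (4 - U) = -4 - U)
3603 - C(19, 22) = 3603 - (-4 - 1*22) = 3603 - (-4 - 22) = 3603 - 1*(-26) = 3603 + 26 = 3629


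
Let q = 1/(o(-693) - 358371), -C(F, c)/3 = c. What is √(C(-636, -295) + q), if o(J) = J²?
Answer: √1460667623802/40626 ≈ 29.749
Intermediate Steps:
C(F, c) = -3*c
q = 1/121878 (q = 1/((-693)² - 358371) = 1/(480249 - 358371) = 1/121878 ≈ 8.2049e-6)
√(C(-636, -295) + q) = √(-3*(-295) + 1/121878) = √(885 + 1/121878) = √(107862031/121878) = √1460667623802/40626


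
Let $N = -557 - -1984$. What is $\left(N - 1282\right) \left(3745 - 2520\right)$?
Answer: $177625$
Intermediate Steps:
$N = 1427$ ($N = -557 + 1984 = 1427$)
$\left(N - 1282\right) \left(3745 - 2520\right) = \left(1427 - 1282\right) \left(3745 - 2520\right) = 145 \cdot 1225 = 177625$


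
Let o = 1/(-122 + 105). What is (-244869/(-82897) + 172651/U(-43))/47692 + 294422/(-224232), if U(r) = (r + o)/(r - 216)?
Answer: 553265845215718303/27038449216239024 ≈ 20.462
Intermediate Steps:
o = -1/17 (o = 1/(-17) = -1/17 ≈ -0.058824)
U(r) = (-1/17 + r)/(-216 + r) (U(r) = (r - 1/17)/(r - 216) = (-1/17 + r)/(-216 + r))
(-244869/(-82897) + 172651/U(-43))/47692 + 294422/(-224232) = (-244869/(-82897) + 172651/(((-1/17 - 43)/(-216 - 43))))/47692 + 294422/(-224232) = (-244869*(-1/82897) + 172651/((-732/17/(-259))))*(1/47692) + 294422*(-1/224232) = (244869/82897 + 172651/((-1/259*(-732/17))))*(1/47692) - 147211/112116 = (244869/82897 + 172651/(732/4403))*(1/47692) - 147211/112116 = (244869/82897 + 172651*(4403/732))*(1/47692) - 147211/112116 = (244869/82897 + 760182353/732)*(1/47692) - 147211/112116 = (63017015760749/60680604)*(1/47692) - 147211/112116 = 63017015760749/2893979365968 - 147211/112116 = 553265845215718303/27038449216239024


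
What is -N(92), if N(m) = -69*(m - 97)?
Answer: -345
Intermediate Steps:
N(m) = 6693 - 69*m (N(m) = -69*(-97 + m) = 6693 - 69*m)
-N(92) = -(6693 - 69*92) = -(6693 - 6348) = -1*345 = -345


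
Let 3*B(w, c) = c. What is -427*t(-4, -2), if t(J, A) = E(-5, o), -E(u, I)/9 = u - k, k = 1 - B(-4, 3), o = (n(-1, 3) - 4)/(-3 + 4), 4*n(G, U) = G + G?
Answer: -19215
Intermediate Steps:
B(w, c) = c/3
n(G, U) = G/2 (n(G, U) = (G + G)/4 = (2*G)/4 = G/2)
o = -9/2 (o = ((½)*(-1) - 4)/(-3 + 4) = (-½ - 4)/1 = -9/2*1 = -9/2 ≈ -4.5000)
k = 0 (k = 1 - 3/3 = 1 - 1*1 = 1 - 1 = 0)
E(u, I) = -9*u (E(u, I) = -9*(u - 1*0) = -9*(u + 0) = -9*u)
t(J, A) = 45 (t(J, A) = -9*(-5) = 45)
-427*t(-4, -2) = -427*45 = -19215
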